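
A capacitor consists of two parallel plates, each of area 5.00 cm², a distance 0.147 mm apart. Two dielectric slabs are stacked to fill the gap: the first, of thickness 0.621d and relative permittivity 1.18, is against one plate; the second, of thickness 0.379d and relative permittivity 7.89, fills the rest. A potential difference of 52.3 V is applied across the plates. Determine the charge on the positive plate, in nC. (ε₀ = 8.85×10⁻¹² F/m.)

A = 5.00 cm² = 5.00×10⁻⁴ m².
Stacked slabs ⇒ two capacitors in series, each with the full plate area.
C₁ = κ₁ε₀A/d₁ = 1.18 × 8.85×10⁻¹² × 5.00×10⁻⁴ / 9.13×10⁻⁵ = 5.72×10⁻¹¹ F.
C₂ = κ₂ε₀A/d₂ = 7.89 × 8.85×10⁻¹² × 5.00×10⁻⁴ / 5.57×10⁻⁵ = 6.27×10⁻¹⁰ F.
C = (1/C₁ + 1/C₂)⁻¹ = 5.24×10⁻¹¹ F.
Q = CV = 5.24×10⁻¹¹ × 52.3 = 2.74×10⁻⁹ C.

2.74 nC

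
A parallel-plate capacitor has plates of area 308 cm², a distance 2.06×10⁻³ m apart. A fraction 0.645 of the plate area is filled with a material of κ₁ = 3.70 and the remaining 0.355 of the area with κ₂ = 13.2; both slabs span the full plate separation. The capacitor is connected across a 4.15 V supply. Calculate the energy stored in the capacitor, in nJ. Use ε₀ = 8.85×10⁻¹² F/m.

8.06 nJ

A = 308 cm² = 3.08×10⁻² m².
Side-by-side slabs ⇒ two capacitors in parallel, each spanning the full gap.
C₁ = κ₁ε₀A₁/d = 3.70 × 8.85×10⁻¹² × 1.99×10⁻² / 2.06×10⁻³ = 3.16×10⁻¹⁰ F.
C₂ = κ₂ε₀A₂/d = 13.2 × 8.85×10⁻¹² × 1.09×10⁻² / 2.06×10⁻³ = 6.20×10⁻¹⁰ F.
C = C₁ + C₂ = 9.36×10⁻¹⁰ F.
U = ½CV² = ½ × 9.36×10⁻¹⁰ × (4.15)² = 8.06×10⁻⁹ J.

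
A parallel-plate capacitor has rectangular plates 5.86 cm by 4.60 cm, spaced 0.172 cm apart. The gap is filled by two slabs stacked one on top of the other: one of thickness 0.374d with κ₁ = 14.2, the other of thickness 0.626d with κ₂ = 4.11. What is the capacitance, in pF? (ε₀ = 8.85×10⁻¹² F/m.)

77.6 pF

A = 5.86 × 4.60 cm² = 2.70×10⁻³ m².
Stacked slabs ⇒ two capacitors in series, each with the full plate area.
C₁ = κ₁ε₀A/d₁ = 14.2 × 8.85×10⁻¹² × 2.70×10⁻³ / 6.43×10⁻⁴ = 5.27×10⁻¹⁰ F.
C₂ = κ₂ε₀A/d₂ = 4.11 × 8.85×10⁻¹² × 2.70×10⁻³ / 1.08×10⁻³ = 9.11×10⁻¹¹ F.
C = (1/C₁ + 1/C₂)⁻¹ = 7.76×10⁻¹¹ F.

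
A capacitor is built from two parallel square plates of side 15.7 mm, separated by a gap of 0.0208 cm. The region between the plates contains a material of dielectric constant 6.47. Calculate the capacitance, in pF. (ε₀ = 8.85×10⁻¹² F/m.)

A = (15.7 mm)² = 2.46×10⁻⁴ m².
C = κε₀A/d = 6.47 × 8.85×10⁻¹² × 2.46×10⁻⁴ / 2.08×10⁻⁴ = 6.79×10⁻¹¹ F.

67.9 pF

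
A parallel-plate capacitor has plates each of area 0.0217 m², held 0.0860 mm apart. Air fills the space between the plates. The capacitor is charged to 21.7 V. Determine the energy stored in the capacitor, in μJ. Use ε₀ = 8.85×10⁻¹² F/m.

0.526 μJ

C = ε₀A/d = 8.85×10⁻¹² × 2.17×10⁻² / 8.60×10⁻⁵ = 2.23×10⁻⁹ F.
U = ½CV² = ½ × 2.23×10⁻⁹ × (21.7)² = 5.26×10⁻⁷ J.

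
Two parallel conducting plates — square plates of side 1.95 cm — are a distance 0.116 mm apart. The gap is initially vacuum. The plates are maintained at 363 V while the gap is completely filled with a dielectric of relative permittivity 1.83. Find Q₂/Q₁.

Q₂/Q₁ ≈ 1.83

Battery connected ⇒ V is held fixed.
C₂ = 1.83 C₁ and Q = CV, so Q₂/Q₁ = C₂/C₁ = 1.83.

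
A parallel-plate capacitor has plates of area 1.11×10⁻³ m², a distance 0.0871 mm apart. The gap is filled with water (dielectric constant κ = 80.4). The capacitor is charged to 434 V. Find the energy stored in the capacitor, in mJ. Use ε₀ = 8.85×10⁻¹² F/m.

C = κε₀A/d = 80.4 × 8.85×10⁻¹² × 1.11×10⁻³ / 8.71×10⁻⁵ = 9.07×10⁻⁹ F.
U = ½CV² = ½ × 9.07×10⁻⁹ × (434)² = 8.54×10⁻⁴ J.

0.854 mJ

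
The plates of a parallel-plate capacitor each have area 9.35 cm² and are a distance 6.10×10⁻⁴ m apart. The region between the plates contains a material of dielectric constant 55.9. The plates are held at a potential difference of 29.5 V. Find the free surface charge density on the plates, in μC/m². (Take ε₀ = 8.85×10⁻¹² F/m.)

A = 9.35 cm² = 9.35×10⁻⁴ m².
C = κε₀A/d = 55.9 × 8.85×10⁻¹² × 9.35×10⁻⁴ / 6.10×10⁻⁴ = 7.58×10⁻¹⁰ F.
σ = Q/A = CV/A = 7.58×10⁻¹⁰ × 29.5 / 9.35×10⁻⁴ = 2.39×10⁻⁵ C/m².

σ ≈ 23.9 μC/m²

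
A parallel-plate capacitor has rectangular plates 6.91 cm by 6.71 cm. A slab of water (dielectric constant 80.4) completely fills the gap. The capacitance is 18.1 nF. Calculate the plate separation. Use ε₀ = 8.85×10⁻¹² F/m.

A = 6.91 × 6.71 cm² = 4.64×10⁻³ m².
d = κε₀A/C = 80.4 × 8.85×10⁻¹² × 4.64×10⁻³ / 1.81×10⁻⁸ = 1.82×10⁻⁴ m.

d ≈ 182 μm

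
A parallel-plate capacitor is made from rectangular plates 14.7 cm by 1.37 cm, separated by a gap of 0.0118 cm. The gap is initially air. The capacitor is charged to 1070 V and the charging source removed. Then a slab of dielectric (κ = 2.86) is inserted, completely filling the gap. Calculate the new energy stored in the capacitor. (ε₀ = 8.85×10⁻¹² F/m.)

A = 14.7 × 1.37 cm² = 2.01×10⁻³ m².
Initially C₁ = ε₀A/d = 8.85×10⁻¹² × 2.01×10⁻³ / 1.18×10⁻⁴ = 1.51×10⁻¹⁰ F.
U₁ = 8.65×10⁻⁵ J.
Isolated ⇒ Q is held fixed. C₂ = 2.86 C₁ and U = Q²/(2C), so U₂/U₁ = C₁/C₂ = 0.350.
U₂ = 0.350 × 8.65×10⁻⁵ = 3.02×10⁻⁵ J.

U ≈ 30.2 μJ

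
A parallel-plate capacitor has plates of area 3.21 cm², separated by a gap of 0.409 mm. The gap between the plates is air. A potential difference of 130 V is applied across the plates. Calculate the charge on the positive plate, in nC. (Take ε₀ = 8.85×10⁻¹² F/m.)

A = 3.21 cm² = 3.21×10⁻⁴ m².
C = ε₀A/d = 8.85×10⁻¹² × 3.21×10⁻⁴ / 4.09×10⁻⁴ = 6.95×10⁻¹² F.
Q = CV = 6.95×10⁻¹² × 130 = 9.03×10⁻¹⁰ C.

0.903 nC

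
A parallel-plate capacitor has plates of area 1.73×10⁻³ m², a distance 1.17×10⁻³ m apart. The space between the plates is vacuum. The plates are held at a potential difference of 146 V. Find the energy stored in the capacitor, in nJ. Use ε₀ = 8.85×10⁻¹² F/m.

139 nJ

C = ε₀A/d = 8.85×10⁻¹² × 1.73×10⁻³ / 1.17×10⁻³ = 1.31×10⁻¹¹ F.
U = ½CV² = ½ × 1.31×10⁻¹¹ × (146)² = 1.39×10⁻⁷ J.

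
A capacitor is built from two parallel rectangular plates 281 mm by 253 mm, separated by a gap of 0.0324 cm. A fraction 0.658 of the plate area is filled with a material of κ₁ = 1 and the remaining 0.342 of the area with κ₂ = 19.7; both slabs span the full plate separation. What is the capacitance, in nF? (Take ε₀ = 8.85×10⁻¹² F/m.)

C ≈ 14.4 nF

A = 281 × 253 mm² = 7.11×10⁻² m².
Side-by-side slabs ⇒ two capacitors in parallel, each spanning the full gap.
C₁ = κ₁ε₀A₁/d = 1.00 × 8.85×10⁻¹² × 4.68×10⁻² / 3.24×10⁻⁴ = 1.28×10⁻⁹ F.
C₂ = κ₂ε₀A₂/d = 19.7 × 8.85×10⁻¹² × 2.43×10⁻² / 3.24×10⁻⁴ = 1.31×10⁻⁸ F.
C = C₁ + C₂ = 1.44×10⁻⁸ F.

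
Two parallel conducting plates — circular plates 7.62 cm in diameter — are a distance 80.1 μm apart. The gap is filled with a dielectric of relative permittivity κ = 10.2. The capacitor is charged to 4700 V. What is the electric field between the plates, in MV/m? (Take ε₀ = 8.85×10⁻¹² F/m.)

58.7 MV/m

E = V/d = 4700 / 8.01×10⁻⁵ = 5.87×10⁷ V/m.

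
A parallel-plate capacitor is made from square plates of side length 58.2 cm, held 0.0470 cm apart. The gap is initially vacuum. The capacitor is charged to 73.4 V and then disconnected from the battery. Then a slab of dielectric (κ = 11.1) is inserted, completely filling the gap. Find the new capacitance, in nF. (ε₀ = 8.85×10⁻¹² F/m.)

C ≈ 70.8 nF

A = (58.2 cm)² = 0.339 m².
Initially C₁ = ε₀A/d = 8.85×10⁻¹² × 0.339 / 4.70×10⁻⁴ = 6.38×10⁻⁹ F.
C = κε₀A/d scales with κ, so C₂/C₁ = κ = 11.1.
C₂ = 11.1 × 6.38×10⁻⁹ = 7.08×10⁻⁸ F.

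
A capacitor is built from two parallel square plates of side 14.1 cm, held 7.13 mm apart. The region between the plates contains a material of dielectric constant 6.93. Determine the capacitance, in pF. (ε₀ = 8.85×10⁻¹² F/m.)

C ≈ 171 pF

A = (14.1 cm)² = 1.99×10⁻² m².
C = κε₀A/d = 6.93 × 8.85×10⁻¹² × 1.99×10⁻² / 7.13×10⁻³ = 1.71×10⁻¹⁰ F.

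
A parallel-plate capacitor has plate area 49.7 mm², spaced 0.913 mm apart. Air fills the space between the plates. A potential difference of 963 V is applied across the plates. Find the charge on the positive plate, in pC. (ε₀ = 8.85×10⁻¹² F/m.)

Q ≈ 464 pC

A = 49.7 mm² = 4.97×10⁻⁵ m².
C = ε₀A/d = 8.85×10⁻¹² × 4.97×10⁻⁵ / 9.13×10⁻⁴ = 4.82×10⁻¹³ F.
Q = CV = 4.82×10⁻¹³ × 963 = 4.64×10⁻¹⁰ C.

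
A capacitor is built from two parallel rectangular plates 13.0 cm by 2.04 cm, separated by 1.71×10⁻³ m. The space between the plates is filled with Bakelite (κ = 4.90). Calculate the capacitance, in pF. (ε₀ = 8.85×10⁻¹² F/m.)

67.3 pF

A = 13.0 × 2.04 cm² = 2.65×10⁻³ m².
C = κε₀A/d = 4.90 × 8.85×10⁻¹² × 2.65×10⁻³ / 1.71×10⁻³ = 6.73×10⁻¹¹ F.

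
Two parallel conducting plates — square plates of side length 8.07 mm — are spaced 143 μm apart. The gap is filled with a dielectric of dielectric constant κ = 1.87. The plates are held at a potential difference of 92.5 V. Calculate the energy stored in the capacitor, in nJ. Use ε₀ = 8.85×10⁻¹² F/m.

A = (8.07 mm)² = 6.51×10⁻⁵ m².
C = κε₀A/d = 1.87 × 8.85×10⁻¹² × 6.51×10⁻⁵ / 1.43×10⁻⁴ = 7.54×10⁻¹² F.
U = ½CV² = ½ × 7.54×10⁻¹² × (92.5)² = 3.22×10⁻⁸ J.

U ≈ 32.2 nJ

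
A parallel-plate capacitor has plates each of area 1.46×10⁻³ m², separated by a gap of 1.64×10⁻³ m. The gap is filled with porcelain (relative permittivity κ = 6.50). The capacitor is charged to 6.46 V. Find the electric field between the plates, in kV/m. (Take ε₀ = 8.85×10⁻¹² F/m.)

3.94 kV/m

E = V/d = 6.46 / 1.64×10⁻³ = 3.94×10³ V/m.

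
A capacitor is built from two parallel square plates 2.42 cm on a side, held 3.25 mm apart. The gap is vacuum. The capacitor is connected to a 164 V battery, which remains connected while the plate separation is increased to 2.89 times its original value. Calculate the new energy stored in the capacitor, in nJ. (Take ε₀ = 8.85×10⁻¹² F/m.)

A = (2.42 cm)² = 5.86×10⁻⁴ m².
Initially C₁ = ε₀A/d = 8.85×10⁻¹² × 5.86×10⁻⁴ / 3.25×10⁻³ = 1.59×10⁻¹² F.
U₁ = 2.14×10⁻⁸ J.
Battery connected ⇒ V is held fixed. C₂ = 0.346 C₁ and U = ½CV², so U₂/U₁ = C₂/C₁ = 0.346.
U₂ = 0.346 × 2.14×10⁻⁸ = 7.42×10⁻⁹ J.

7.42 nJ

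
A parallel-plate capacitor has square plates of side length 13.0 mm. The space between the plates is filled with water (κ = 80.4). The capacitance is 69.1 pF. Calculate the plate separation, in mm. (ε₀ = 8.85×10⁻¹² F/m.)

A = (13.0 mm)² = 1.69×10⁻⁴ m².
d = κε₀A/C = 80.4 × 8.85×10⁻¹² × 1.69×10⁻⁴ / 6.91×10⁻¹¹ = 1.74×10⁻³ m.

d ≈ 1.74 mm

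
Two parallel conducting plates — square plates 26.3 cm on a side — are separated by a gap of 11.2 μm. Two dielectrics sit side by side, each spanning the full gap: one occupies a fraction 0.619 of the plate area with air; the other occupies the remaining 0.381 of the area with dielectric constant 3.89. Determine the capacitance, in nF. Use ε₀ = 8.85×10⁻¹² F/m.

A = (26.3 cm)² = 6.92×10⁻² m².
Side-by-side slabs ⇒ two capacitors in parallel, each spanning the full gap.
C₁ = κ₁ε₀A₁/d = 1.00 × 8.85×10⁻¹² × 4.28×10⁻² / 1.12×10⁻⁵ = 3.38×10⁻⁸ F.
C₂ = κ₂ε₀A₂/d = 3.89 × 8.85×10⁻¹² × 2.64×10⁻² / 1.12×10⁻⁵ = 8.10×10⁻⁸ F.
C = C₁ + C₂ = 1.15×10⁻⁷ F.

C ≈ 115 nF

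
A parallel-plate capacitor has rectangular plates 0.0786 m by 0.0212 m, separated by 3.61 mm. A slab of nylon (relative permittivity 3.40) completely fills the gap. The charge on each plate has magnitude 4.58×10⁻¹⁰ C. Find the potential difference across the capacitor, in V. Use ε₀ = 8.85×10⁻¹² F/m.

V ≈ 33.0 V

A = 0.0786 × 0.0212 m² = 1.67×10⁻³ m².
C = κε₀A/d = 3.40 × 8.85×10⁻¹² × 1.67×10⁻³ / 3.61×10⁻³ = 1.39×10⁻¹¹ F.
V = Q/C = 4.58×10⁻¹⁰ / 1.39×10⁻¹¹ = 33.0 V.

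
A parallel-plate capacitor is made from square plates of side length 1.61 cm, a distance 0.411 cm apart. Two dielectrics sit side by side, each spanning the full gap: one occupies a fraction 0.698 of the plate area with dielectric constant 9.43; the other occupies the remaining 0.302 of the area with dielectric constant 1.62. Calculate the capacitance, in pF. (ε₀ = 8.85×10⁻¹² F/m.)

C ≈ 3.95 pF

A = (1.61 cm)² = 2.59×10⁻⁴ m².
Side-by-side slabs ⇒ two capacitors in parallel, each spanning the full gap.
C₁ = κ₁ε₀A₁/d = 9.43 × 8.85×10⁻¹² × 1.81×10⁻⁴ / 4.11×10⁻³ = 3.67×10⁻¹² F.
C₂ = κ₂ε₀A₂/d = 1.62 × 8.85×10⁻¹² × 7.83×10⁻⁵ / 4.11×10⁻³ = 2.73×10⁻¹³ F.
C = C₁ + C₂ = 3.95×10⁻¹² F.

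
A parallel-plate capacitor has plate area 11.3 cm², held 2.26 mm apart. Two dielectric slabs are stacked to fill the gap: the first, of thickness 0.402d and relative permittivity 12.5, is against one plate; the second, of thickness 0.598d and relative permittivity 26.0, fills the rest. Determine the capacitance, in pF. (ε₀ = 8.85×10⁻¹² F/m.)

C ≈ 80.2 pF

A = 11.3 cm² = 1.13×10⁻³ m².
Stacked slabs ⇒ two capacitors in series, each with the full plate area.
C₁ = κ₁ε₀A/d₁ = 12.5 × 8.85×10⁻¹² × 1.13×10⁻³ / 9.09×10⁻⁴ = 1.38×10⁻¹⁰ F.
C₂ = κ₂ε₀A/d₂ = 26.0 × 8.85×10⁻¹² × 1.13×10⁻³ / 1.35×10⁻³ = 1.92×10⁻¹⁰ F.
C = (1/C₁ + 1/C₂)⁻¹ = 8.02×10⁻¹¹ F.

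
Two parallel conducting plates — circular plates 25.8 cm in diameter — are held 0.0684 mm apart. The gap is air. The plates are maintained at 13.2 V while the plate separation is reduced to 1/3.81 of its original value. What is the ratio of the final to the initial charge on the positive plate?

Q₂/Q₁ ≈ 3.81

Battery connected ⇒ V is held fixed.
C₂ = 3.81 C₁ and Q = CV, so Q₂/Q₁ = C₂/C₁ = 3.81.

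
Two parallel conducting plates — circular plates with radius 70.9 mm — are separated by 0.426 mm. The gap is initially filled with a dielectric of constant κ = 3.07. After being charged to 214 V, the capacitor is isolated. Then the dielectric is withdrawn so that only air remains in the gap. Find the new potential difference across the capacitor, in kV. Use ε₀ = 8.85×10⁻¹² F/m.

A = π(70.9 mm)² = 1.58×10⁻² m².
Initially C₁ = κε₀A/d = 3.07 × 8.85×10⁻¹² × 1.58×10⁻² / 4.26×10⁻⁴ = 1.01×10⁻⁹ F.
V₁ = 2.14×10² V.
Isolated ⇒ Q is held fixed. C₂ = 0.326 C₁ and V = Q/C, so V₂/V₁ = C₁/C₂ = 3.07.
V₂ = 3.07 × 2.14×10² = 6.57×10² V.

V ≈ 0.657 kV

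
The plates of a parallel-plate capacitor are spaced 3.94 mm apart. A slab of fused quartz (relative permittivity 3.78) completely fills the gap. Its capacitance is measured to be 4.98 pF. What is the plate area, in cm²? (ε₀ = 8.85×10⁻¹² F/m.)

A = Cd/(κε₀) = 4.98×10⁻¹² × 3.94×10⁻³ / (3.78 × 8.85×10⁻¹²) = 5.87×10⁻⁴ m².

5.87 cm²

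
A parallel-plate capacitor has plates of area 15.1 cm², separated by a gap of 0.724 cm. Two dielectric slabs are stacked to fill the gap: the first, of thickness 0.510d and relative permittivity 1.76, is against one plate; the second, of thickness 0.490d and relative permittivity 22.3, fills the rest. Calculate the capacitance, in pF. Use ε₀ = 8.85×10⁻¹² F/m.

A = 15.1 cm² = 1.51×10⁻³ m².
Stacked slabs ⇒ two capacitors in series, each with the full plate area.
C₁ = κ₁ε₀A/d₁ = 1.76 × 8.85×10⁻¹² × 1.51×10⁻³ / 3.69×10⁻³ = 6.37×10⁻¹² F.
C₂ = κ₂ε₀A/d₂ = 22.3 × 8.85×10⁻¹² × 1.51×10⁻³ / 3.55×10⁻³ = 8.40×10⁻¹¹ F.
C = (1/C₁ + 1/C₂)⁻¹ = 5.92×10⁻¹² F.

C ≈ 5.92 pF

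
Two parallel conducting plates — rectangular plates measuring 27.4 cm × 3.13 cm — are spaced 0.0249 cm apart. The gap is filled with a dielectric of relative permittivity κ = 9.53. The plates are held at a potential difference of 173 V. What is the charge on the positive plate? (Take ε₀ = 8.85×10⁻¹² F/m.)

A = 27.4 × 3.13 cm² = 8.58×10⁻³ m².
C = κε₀A/d = 9.53 × 8.85×10⁻¹² × 8.58×10⁻³ / 2.49×10⁻⁴ = 2.90×10⁻⁹ F.
Q = CV = 2.90×10⁻⁹ × 173 = 5.03×10⁻⁷ C.

0.503 μC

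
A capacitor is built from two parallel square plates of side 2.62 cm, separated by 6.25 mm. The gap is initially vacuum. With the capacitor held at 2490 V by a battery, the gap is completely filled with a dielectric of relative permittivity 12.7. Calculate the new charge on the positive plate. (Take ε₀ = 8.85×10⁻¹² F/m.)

A = (2.62 cm)² = 6.86×10⁻⁴ m².
Initially C₁ = ε₀A/d = 8.85×10⁻¹² × 6.86×10⁻⁴ / 6.25×10⁻³ = 9.72×10⁻¹³ F.
Q₁ = 2.42×10⁻⁹ C.
Battery connected ⇒ V is held fixed. C₂ = 12.7 C₁ and Q = CV, so Q₂/Q₁ = C₂/C₁ = 12.7.
Q₂ = 12.7 × 2.42×10⁻⁹ = 3.07×10⁻⁸ C.

Q ≈ 30.7 nC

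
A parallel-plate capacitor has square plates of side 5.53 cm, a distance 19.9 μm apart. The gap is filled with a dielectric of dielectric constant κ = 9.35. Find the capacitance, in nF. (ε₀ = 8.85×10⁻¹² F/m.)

12.7 nF

A = (5.53 cm)² = 3.06×10⁻³ m².
C = κε₀A/d = 9.35 × 8.85×10⁻¹² × 3.06×10⁻³ / 1.99×10⁻⁵ = 1.27×10⁻⁸ F.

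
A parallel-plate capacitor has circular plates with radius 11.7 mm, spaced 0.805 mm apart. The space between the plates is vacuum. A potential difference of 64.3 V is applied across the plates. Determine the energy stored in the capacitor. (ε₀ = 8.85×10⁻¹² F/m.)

A = π(11.7 mm)² = 4.30×10⁻⁴ m².
C = ε₀A/d = 8.85×10⁻¹² × 4.30×10⁻⁴ / 8.05×10⁻⁴ = 4.73×10⁻¹² F.
U = ½CV² = ½ × 4.73×10⁻¹² × (64.3)² = 9.77×10⁻⁹ J.

9.77 nJ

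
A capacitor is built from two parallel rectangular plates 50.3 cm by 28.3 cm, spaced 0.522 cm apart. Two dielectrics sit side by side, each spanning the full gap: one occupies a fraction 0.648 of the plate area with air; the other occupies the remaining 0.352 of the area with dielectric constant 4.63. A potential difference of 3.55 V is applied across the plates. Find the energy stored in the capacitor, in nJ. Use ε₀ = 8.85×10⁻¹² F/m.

U ≈ 3.46 nJ

A = 50.3 × 28.3 cm² = 0.142 m².
Side-by-side slabs ⇒ two capacitors in parallel, each spanning the full gap.
C₁ = κ₁ε₀A₁/d = 1.00 × 8.85×10⁻¹² × 9.22×10⁻² / 5.22×10⁻³ = 1.56×10⁻¹⁰ F.
C₂ = κ₂ε₀A₂/d = 4.63 × 8.85×10⁻¹² × 5.01×10⁻² / 5.22×10⁻³ = 3.93×10⁻¹⁰ F.
C = C₁ + C₂ = 5.50×10⁻¹⁰ F.
U = ½CV² = ½ × 5.50×10⁻¹⁰ × (3.55)² = 3.46×10⁻⁹ J.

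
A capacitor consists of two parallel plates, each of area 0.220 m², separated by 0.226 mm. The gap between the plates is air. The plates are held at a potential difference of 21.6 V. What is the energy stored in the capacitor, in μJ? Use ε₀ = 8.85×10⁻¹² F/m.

U ≈ 2.01 μJ

C = ε₀A/d = 8.85×10⁻¹² × 0.220 / 2.26×10⁻⁴ = 8.62×10⁻⁹ F.
U = ½CV² = ½ × 8.62×10⁻⁹ × (21.6)² = 2.01×10⁻⁶ J.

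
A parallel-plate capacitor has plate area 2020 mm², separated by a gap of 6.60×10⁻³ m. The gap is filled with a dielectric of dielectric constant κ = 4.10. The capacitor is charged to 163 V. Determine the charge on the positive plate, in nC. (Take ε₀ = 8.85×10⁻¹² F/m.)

Q ≈ 1.81 nC

A = 2020 mm² = 2.02×10⁻³ m².
C = κε₀A/d = 4.10 × 8.85×10⁻¹² × 2.02×10⁻³ / 6.60×10⁻³ = 1.11×10⁻¹¹ F.
Q = CV = 1.11×10⁻¹¹ × 163 = 1.81×10⁻⁹ C.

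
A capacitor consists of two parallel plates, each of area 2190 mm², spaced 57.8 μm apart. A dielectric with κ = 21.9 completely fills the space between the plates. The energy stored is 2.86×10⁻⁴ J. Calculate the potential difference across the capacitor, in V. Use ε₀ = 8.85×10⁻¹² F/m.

A = 2190 mm² = 2.19×10⁻³ m².
C = κε₀A/d = 21.9 × 8.85×10⁻¹² × 2.19×10⁻³ / 5.78×10⁻⁵ = 7.34×10⁻⁹ F.
V = √(2U/C) = √(2 × 2.86×10⁻⁴ / 7.34×10⁻⁹) = 2.79×10² V.

V ≈ 279 V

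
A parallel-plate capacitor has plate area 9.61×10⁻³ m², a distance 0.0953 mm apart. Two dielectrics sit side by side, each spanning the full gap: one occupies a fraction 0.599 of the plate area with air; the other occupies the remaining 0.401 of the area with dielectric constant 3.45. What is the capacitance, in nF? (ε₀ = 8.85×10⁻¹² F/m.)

C ≈ 1.77 nF

Side-by-side slabs ⇒ two capacitors in parallel, each spanning the full gap.
C₁ = κ₁ε₀A₁/d = 1.00 × 8.85×10⁻¹² × 5.76×10⁻³ / 9.53×10⁻⁵ = 5.35×10⁻¹⁰ F.
C₂ = κ₂ε₀A₂/d = 3.45 × 8.85×10⁻¹² × 3.85×10⁻³ / 9.53×10⁻⁵ = 1.23×10⁻⁹ F.
C = C₁ + C₂ = 1.77×10⁻⁹ F.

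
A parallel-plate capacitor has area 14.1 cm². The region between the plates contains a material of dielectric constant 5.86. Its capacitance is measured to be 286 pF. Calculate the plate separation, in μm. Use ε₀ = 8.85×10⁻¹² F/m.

A = 14.1 cm² = 1.41×10⁻³ m².
d = κε₀A/C = 5.86 × 8.85×10⁻¹² × 1.41×10⁻³ / 2.86×10⁻¹⁰ = 2.56×10⁻⁴ m.

256 μm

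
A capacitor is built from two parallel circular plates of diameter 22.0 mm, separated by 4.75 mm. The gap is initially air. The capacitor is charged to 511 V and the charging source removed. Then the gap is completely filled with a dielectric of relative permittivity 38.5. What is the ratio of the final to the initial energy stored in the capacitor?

U₂/U₁ ≈ 0.0260

Isolated ⇒ Q is held fixed.
C₂ = 38.5 C₁ and U = Q²/(2C), so U₂/U₁ = C₁/C₂ = 0.0260.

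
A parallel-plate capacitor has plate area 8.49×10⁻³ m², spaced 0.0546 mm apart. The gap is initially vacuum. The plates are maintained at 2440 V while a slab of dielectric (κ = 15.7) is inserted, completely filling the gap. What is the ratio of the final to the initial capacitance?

C = κε₀A/d scales with κ, so C₂/C₁ = κ = 15.7.

C₂/C₁ ≈ 15.7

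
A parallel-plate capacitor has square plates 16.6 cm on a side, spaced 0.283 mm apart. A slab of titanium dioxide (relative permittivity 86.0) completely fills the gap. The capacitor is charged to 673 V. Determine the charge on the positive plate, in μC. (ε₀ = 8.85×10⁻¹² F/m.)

A = (16.6 cm)² = 2.76×10⁻² m².
C = κε₀A/d = 86.0 × 8.85×10⁻¹² × 2.76×10⁻² / 2.83×10⁻⁴ = 7.41×10⁻⁸ F.
Q = CV = 7.41×10⁻⁸ × 673 = 4.99×10⁻⁵ C.

Q ≈ 49.9 μC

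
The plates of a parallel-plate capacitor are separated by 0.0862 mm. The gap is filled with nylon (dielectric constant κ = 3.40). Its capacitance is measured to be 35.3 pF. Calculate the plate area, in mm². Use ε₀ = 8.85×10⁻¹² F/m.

A = Cd/(κε₀) = 3.53×10⁻¹¹ × 8.62×10⁻⁵ / (3.40 × 8.85×10⁻¹²) = 1.01×10⁻⁴ m².

A ≈ 101 mm²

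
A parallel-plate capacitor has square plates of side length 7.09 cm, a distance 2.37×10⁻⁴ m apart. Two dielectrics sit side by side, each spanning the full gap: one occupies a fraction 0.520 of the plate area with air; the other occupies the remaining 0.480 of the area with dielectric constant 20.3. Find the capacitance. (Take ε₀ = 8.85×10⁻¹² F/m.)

C ≈ 1.93 nF

A = (7.09 cm)² = 5.03×10⁻³ m².
Side-by-side slabs ⇒ two capacitors in parallel, each spanning the full gap.
C₁ = κ₁ε₀A₁/d = 1.00 × 8.85×10⁻¹² × 2.61×10⁻³ / 2.37×10⁻⁴ = 9.76×10⁻¹¹ F.
C₂ = κ₂ε₀A₂/d = 20.3 × 8.85×10⁻¹² × 2.41×10⁻³ / 2.37×10⁻⁴ = 1.83×10⁻⁹ F.
C = C₁ + C₂ = 1.93×10⁻⁹ F.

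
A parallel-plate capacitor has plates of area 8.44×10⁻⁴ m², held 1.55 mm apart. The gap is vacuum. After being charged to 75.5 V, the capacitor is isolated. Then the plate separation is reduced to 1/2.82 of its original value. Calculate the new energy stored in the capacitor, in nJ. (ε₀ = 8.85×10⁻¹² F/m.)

Initially C₁ = ε₀A/d = 8.85×10⁻¹² × 8.44×10⁻⁴ / 1.55×10⁻³ = 4.82×10⁻¹² F.
U₁ = 1.37×10⁻⁸ J.
Isolated ⇒ Q is held fixed. C₂ = 2.82 C₁ and U = Q²/(2C), so U₂/U₁ = C₁/C₂ = 0.355.
U₂ = 0.355 × 1.37×10⁻⁸ = 4.87×10⁻⁹ J.

U ≈ 4.87 nJ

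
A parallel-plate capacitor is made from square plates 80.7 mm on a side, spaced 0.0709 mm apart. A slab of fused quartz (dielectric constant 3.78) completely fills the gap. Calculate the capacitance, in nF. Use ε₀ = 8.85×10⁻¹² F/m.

C ≈ 3.07 nF

A = (80.7 mm)² = 6.51×10⁻³ m².
C = κε₀A/d = 3.78 × 8.85×10⁻¹² × 6.51×10⁻³ / 7.09×10⁻⁵ = 3.07×10⁻⁹ F.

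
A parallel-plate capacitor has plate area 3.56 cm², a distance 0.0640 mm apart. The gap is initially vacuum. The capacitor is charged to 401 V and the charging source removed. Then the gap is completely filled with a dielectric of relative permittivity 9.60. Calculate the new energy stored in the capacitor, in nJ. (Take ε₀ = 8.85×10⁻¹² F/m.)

A = 3.56 cm² = 3.56×10⁻⁴ m².
Initially C₁ = ε₀A/d = 8.85×10⁻¹² × 3.56×10⁻⁴ / 6.40×10⁻⁵ = 4.92×10⁻¹¹ F.
U₁ = 3.96×10⁻⁶ J.
Isolated ⇒ Q is held fixed. C₂ = 9.60 C₁ and U = Q²/(2C), so U₂/U₁ = C₁/C₂ = 0.104.
U₂ = 0.104 × 3.96×10⁻⁶ = 4.12×10⁻⁷ J.

U ≈ 412 nJ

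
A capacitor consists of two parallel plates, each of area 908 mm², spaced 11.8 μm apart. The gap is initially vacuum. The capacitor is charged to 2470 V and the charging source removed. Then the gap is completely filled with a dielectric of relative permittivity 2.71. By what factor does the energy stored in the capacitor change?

U₂/U₁ ≈ 0.369

Isolated ⇒ Q is held fixed.
C₂ = 2.71 C₁ and U = Q²/(2C), so U₂/U₁ = C₁/C₂ = 0.369.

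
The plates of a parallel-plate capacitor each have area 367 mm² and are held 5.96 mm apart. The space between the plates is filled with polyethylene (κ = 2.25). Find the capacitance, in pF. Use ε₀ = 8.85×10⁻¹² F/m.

C ≈ 1.23 pF

A = 367 mm² = 3.67×10⁻⁴ m².
C = κε₀A/d = 2.25 × 8.85×10⁻¹² × 3.67×10⁻⁴ / 5.96×10⁻³ = 1.23×10⁻¹² F.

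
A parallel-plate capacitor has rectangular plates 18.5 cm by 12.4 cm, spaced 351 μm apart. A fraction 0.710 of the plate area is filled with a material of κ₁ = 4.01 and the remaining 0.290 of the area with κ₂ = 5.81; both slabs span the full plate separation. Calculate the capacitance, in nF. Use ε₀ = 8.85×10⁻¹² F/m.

A = 18.5 × 12.4 cm² = 2.29×10⁻² m².
Side-by-side slabs ⇒ two capacitors in parallel, each spanning the full gap.
C₁ = κ₁ε₀A₁/d = 4.01 × 8.85×10⁻¹² × 1.63×10⁻² / 3.51×10⁻⁴ = 1.65×10⁻⁹ F.
C₂ = κ₂ε₀A₂/d = 5.81 × 8.85×10⁻¹² × 6.65×10⁻³ / 3.51×10⁻⁴ = 9.75×10⁻¹⁰ F.
C = C₁ + C₂ = 2.62×10⁻⁹ F.

2.62 nF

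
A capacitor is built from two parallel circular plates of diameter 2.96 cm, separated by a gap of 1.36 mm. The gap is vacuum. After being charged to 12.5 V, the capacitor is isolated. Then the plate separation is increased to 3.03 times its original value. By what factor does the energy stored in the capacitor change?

U₂/U₁ ≈ 3.03

Isolated ⇒ Q is held fixed.
C₂ = 0.330 C₁ and U = Q²/(2C), so U₂/U₁ = C₁/C₂ = 3.03.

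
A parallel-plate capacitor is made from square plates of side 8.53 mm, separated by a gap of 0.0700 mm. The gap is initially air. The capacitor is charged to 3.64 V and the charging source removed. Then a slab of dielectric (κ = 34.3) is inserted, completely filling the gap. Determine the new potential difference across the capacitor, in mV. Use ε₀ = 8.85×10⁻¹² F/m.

A = (8.53 mm)² = 7.28×10⁻⁵ m².
Initially C₁ = ε₀A/d = 8.85×10⁻¹² × 7.28×10⁻⁵ / 7.00×10⁻⁵ = 9.20×10⁻¹² F.
V₁ = 3.64 V.
Isolated ⇒ Q is held fixed. C₂ = 34.3 C₁ and V = Q/C, so V₂/V₁ = C₁/C₂ = 0.0292.
V₂ = 0.0292 × 3.64 = 0.106 V.

V ≈ 106 mV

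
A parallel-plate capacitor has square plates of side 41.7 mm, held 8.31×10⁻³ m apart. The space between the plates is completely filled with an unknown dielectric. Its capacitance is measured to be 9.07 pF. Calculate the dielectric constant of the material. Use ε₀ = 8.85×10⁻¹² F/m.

4.90

A = (41.7 mm)² = 1.74×10⁻³ m².
κ = Cd/(ε₀A) = 9.07×10⁻¹² × 8.31×10⁻³ / (8.85×10⁻¹² × 1.74×10⁻³) = 4.90.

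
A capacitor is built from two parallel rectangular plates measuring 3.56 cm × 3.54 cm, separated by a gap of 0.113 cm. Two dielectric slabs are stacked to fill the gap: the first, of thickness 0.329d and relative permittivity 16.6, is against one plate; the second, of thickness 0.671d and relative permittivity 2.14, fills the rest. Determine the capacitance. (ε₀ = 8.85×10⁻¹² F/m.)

C ≈ 29.6 pF

A = 3.56 × 3.54 cm² = 1.26×10⁻³ m².
Stacked slabs ⇒ two capacitors in series, each with the full plate area.
C₁ = κ₁ε₀A/d₁ = 16.6 × 8.85×10⁻¹² × 1.26×10⁻³ / 3.72×10⁻⁴ = 4.98×10⁻¹⁰ F.
C₂ = κ₂ε₀A/d₂ = 2.14 × 8.85×10⁻¹² × 1.26×10⁻³ / 7.58×10⁻⁴ = 3.15×10⁻¹¹ F.
C = (1/C₁ + 1/C₂)⁻¹ = 2.96×10⁻¹¹ F.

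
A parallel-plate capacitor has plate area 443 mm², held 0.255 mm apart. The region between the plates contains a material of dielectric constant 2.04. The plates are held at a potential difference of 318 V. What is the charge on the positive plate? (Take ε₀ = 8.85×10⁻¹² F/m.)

A = 443 mm² = 4.43×10⁻⁴ m².
C = κε₀A/d = 2.04 × 8.85×10⁻¹² × 4.43×10⁻⁴ / 2.55×10⁻⁴ = 3.14×10⁻¹¹ F.
Q = CV = 3.14×10⁻¹¹ × 318 = 9.97×10⁻⁹ C.

Q ≈ 9.97 nC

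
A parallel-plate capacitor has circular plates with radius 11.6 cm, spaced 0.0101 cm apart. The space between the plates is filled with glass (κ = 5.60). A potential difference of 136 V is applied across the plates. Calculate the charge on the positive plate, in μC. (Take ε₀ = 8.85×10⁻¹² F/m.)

A = π(11.6 cm)² = 4.23×10⁻² m².
C = κε₀A/d = 5.60 × 8.85×10⁻¹² × 4.23×10⁻² / 1.01×10⁻⁴ = 2.07×10⁻⁸ F.
Q = CV = 2.07×10⁻⁸ × 136 = 2.82×10⁻⁶ C.

Q ≈ 2.82 μC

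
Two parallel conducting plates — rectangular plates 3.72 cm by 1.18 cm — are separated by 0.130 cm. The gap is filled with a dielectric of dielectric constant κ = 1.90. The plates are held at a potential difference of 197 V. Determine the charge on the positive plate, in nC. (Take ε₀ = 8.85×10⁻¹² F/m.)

A = 3.72 × 1.18 cm² = 4.39×10⁻⁴ m².
C = κε₀A/d = 1.90 × 8.85×10⁻¹² × 4.39×10⁻⁴ / 1.30×10⁻³ = 5.68×10⁻¹² F.
Q = CV = 5.68×10⁻¹² × 197 = 1.12×10⁻⁹ C.

Q ≈ 1.12 nC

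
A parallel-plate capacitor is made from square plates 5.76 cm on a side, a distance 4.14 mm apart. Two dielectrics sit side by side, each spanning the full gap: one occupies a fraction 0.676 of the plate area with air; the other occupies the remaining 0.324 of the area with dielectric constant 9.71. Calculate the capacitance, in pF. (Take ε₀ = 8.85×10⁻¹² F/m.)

A = (5.76 cm)² = 3.32×10⁻³ m².
Side-by-side slabs ⇒ two capacitors in parallel, each spanning the full gap.
C₁ = κ₁ε₀A₁/d = 1.00 × 8.85×10⁻¹² × 2.24×10⁻³ / 4.14×10⁻³ = 4.79×10⁻¹² F.
C₂ = κ₂ε₀A₂/d = 9.71 × 8.85×10⁻¹² × 1.07×10⁻³ / 4.14×10⁻³ = 2.23×10⁻¹¹ F.
C = C₁ + C₂ = 2.71×10⁻¹¹ F.

27.1 pF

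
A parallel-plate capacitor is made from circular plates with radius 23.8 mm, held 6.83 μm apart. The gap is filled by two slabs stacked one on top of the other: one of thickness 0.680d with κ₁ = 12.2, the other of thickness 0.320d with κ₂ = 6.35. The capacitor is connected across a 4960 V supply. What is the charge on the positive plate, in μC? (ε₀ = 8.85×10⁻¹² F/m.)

A = π(23.8 mm)² = 1.78×10⁻³ m².
Stacked slabs ⇒ two capacitors in series, each with the full plate area.
C₁ = κ₁ε₀A/d₁ = 12.2 × 8.85×10⁻¹² × 1.78×10⁻³ / 4.64×10⁻⁶ = 4.14×10⁻⁸ F.
C₂ = κ₂ε₀A/d₂ = 6.35 × 8.85×10⁻¹² × 1.78×10⁻³ / 2.19×10⁻⁶ = 4.58×10⁻⁸ F.
C = (1/C₁ + 1/C₂)⁻¹ = 2.17×10⁻⁸ F.
Q = CV = 2.17×10⁻⁸ × 4960 = 1.08×10⁻⁴ C.

108 μC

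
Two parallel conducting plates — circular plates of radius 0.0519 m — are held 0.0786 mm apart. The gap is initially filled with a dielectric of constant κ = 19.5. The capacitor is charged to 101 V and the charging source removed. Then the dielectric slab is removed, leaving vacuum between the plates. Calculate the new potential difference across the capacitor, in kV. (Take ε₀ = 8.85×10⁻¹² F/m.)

A = π(0.0519 m)² = 8.46×10⁻³ m².
Initially C₁ = κε₀A/d = 19.5 × 8.85×10⁻¹² × 8.46×10⁻³ / 7.86×10⁻⁵ = 1.86×10⁻⁸ F.
V₁ = 1.01×10² V.
Isolated ⇒ Q is held fixed. C₂ = 0.0513 C₁ and V = Q/C, so V₂/V₁ = C₁/C₂ = 19.5.
V₂ = 19.5 × 1.01×10² = 1.97×10³ V.

V ≈ 1.97 kV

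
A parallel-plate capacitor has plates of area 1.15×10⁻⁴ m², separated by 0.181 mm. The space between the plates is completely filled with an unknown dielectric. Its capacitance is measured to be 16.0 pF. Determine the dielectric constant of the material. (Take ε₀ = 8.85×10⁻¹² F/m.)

κ = Cd/(ε₀A) = 1.60×10⁻¹¹ × 1.81×10⁻⁴ / (8.85×10⁻¹² × 1.15×10⁻⁴) = 2.85.

κ ≈ 2.85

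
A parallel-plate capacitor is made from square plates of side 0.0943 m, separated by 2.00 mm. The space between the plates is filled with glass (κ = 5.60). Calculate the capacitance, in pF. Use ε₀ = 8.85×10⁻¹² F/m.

A = (0.0943 m)² = 8.89×10⁻³ m².
C = κε₀A/d = 5.60 × 8.85×10⁻¹² × 8.89×10⁻³ / 2.00×10⁻³ = 2.20×10⁻¹⁰ F.

220 pF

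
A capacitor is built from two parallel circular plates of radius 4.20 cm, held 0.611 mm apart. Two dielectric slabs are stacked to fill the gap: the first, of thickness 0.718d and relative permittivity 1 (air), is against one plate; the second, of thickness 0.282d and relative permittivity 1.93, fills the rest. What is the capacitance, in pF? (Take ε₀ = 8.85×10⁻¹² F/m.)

92.9 pF

A = π(4.20 cm)² = 5.54×10⁻³ m².
Stacked slabs ⇒ two capacitors in series, each with the full plate area.
C₁ = κ₁ε₀A/d₁ = 1.00 × 8.85×10⁻¹² × 5.54×10⁻³ / 4.39×10⁻⁴ = 1.12×10⁻¹⁰ F.
C₂ = κ₂ε₀A/d₂ = 1.93 × 8.85×10⁻¹² × 5.54×10⁻³ / 1.72×10⁻⁴ = 5.49×10⁻¹⁰ F.
C = (1/C₁ + 1/C₂)⁻¹ = 9.29×10⁻¹¹ F.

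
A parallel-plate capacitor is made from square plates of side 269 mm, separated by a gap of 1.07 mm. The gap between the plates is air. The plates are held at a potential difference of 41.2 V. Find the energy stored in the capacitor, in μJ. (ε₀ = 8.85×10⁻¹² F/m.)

A = (269 mm)² = 7.24×10⁻² m².
C = ε₀A/d = 8.85×10⁻¹² × 7.24×10⁻² / 1.07×10⁻³ = 5.98×10⁻¹⁰ F.
U = ½CV² = ½ × 5.98×10⁻¹⁰ × (41.2)² = 5.08×10⁻⁷ J.

0.508 μJ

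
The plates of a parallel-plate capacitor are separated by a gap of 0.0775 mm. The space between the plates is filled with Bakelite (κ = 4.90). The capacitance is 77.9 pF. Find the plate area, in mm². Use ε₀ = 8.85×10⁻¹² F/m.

A ≈ 139 mm²

A = Cd/(κε₀) = 7.79×10⁻¹¹ × 7.75×10⁻⁵ / (4.90 × 8.85×10⁻¹²) = 1.39×10⁻⁴ m².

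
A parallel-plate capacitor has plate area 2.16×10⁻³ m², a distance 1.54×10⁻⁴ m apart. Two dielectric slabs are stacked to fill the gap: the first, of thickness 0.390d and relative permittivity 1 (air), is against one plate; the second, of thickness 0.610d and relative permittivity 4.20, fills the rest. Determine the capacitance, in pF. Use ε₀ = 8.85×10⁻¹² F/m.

Stacked slabs ⇒ two capacitors in series, each with the full plate area.
C₁ = κ₁ε₀A/d₁ = 1.00 × 8.85×10⁻¹² × 2.16×10⁻³ / 6.01×10⁻⁵ = 3.18×10⁻¹⁰ F.
C₂ = κ₂ε₀A/d₂ = 4.20 × 8.85×10⁻¹² × 2.16×10⁻³ / 9.39×10⁻⁵ = 8.55×10⁻¹⁰ F.
C = (1/C₁ + 1/C₂)⁻¹ = 2.32×10⁻¹⁰ F.

C ≈ 232 pF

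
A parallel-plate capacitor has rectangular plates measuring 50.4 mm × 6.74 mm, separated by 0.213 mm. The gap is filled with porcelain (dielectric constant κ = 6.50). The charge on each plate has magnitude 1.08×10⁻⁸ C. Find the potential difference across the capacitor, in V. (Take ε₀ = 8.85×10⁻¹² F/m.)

V ≈ 118 V

A = 50.4 × 6.74 mm² = 3.40×10⁻⁴ m².
C = κε₀A/d = 6.50 × 8.85×10⁻¹² × 3.40×10⁻⁴ / 2.13×10⁻⁴ = 9.17×10⁻¹¹ F.
V = Q/C = 1.08×10⁻⁸ / 9.17×10⁻¹¹ = 1.18×10² V.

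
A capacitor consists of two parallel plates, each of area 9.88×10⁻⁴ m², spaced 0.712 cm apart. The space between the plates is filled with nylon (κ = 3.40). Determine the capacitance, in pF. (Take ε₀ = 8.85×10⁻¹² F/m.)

C ≈ 4.18 pF

C = κε₀A/d = 3.40 × 8.85×10⁻¹² × 9.88×10⁻⁴ / 7.12×10⁻³ = 4.18×10⁻¹² F.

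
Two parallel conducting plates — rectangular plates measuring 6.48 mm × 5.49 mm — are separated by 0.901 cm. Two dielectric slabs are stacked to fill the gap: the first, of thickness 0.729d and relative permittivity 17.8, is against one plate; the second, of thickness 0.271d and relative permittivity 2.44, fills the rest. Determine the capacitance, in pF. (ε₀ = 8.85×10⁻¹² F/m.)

C ≈ 0.230 pF

A = 6.48 × 5.49 mm² = 3.56×10⁻⁵ m².
Stacked slabs ⇒ two capacitors in series, each with the full plate area.
C₁ = κ₁ε₀A/d₁ = 17.8 × 8.85×10⁻¹² × 3.56×10⁻⁵ / 6.57×10⁻³ = 8.53×10⁻¹³ F.
C₂ = κ₂ε₀A/d₂ = 2.44 × 8.85×10⁻¹² × 3.56×10⁻⁵ / 2.44×10⁻³ = 3.15×10⁻¹³ F.
C = (1/C₁ + 1/C₂)⁻¹ = 2.30×10⁻¹³ F.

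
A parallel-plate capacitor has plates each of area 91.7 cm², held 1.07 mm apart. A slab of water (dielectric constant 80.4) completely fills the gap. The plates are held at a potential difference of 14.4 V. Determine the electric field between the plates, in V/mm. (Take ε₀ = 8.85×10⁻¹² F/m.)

E ≈ 13.5 V/mm

E = V/d = 14.4 / 1.07×10⁻³ = 1.35×10⁴ V/m.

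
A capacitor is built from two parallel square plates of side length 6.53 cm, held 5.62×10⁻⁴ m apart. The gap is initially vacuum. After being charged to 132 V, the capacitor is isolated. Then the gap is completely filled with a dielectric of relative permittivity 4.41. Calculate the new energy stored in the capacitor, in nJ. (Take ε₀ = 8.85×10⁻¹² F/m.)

133 nJ

A = (6.53 cm)² = 4.26×10⁻³ m².
Initially C₁ = ε₀A/d = 8.85×10⁻¹² × 4.26×10⁻³ / 5.62×10⁻⁴ = 6.71×10⁻¹¹ F.
U₁ = 5.85×10⁻⁷ J.
Isolated ⇒ Q is held fixed. C₂ = 4.41 C₁ and U = Q²/(2C), so U₂/U₁ = C₁/C₂ = 0.227.
U₂ = 0.227 × 5.85×10⁻⁷ = 1.33×10⁻⁷ J.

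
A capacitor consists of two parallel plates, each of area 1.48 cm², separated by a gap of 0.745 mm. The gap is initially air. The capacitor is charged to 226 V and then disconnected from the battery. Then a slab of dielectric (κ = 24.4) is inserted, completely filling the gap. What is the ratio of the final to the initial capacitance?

C = κε₀A/d scales with κ, so C₂/C₁ = κ = 24.4.

C₂/C₁ ≈ 24.4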